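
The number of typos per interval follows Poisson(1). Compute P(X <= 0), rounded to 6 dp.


P(X<=0) = e^(-1)*1^0/0!
≈ 0.3678794412
≈ 0.367879

0.367879


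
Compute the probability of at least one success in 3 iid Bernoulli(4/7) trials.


P(at least one) = 1 - P(none)
P(none) = (1 - 4/7)^3 = (3/7)^3 = 27/343
P(at least one) = 1 - 27/343 = 316/343

316/343


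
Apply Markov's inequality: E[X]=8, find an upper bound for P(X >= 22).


Markov: P(X >= a) <= E[X]/a
P(X >= 22) <= 8/22 = 4/11

4/11


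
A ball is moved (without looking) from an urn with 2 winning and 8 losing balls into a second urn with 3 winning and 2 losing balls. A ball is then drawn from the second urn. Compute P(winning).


P(transfer winning) = 2/10 = 1/5; P(transfer losing) = 4/5
If winning transferred: Urn II has 4 winning of 6, so P(winning|winning moved) = 2/3
If losing transferred: Urn II has 3 winning of 6, so P(winning|losing moved) = 1/2
By total probability: P(winning) = 1/5*2/3 + 4/5*1/2 = 8/15

8/15


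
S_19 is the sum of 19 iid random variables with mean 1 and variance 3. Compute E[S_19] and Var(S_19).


E[S_n] = n*mu = 19*1 = 19
Var(S_n) = n*sigma^2 = 19*3 = 57

E[S_19]=19, Var(S_19)=57


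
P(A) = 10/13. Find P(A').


P(A') = 1 - P(A) = 1 - 10/13 = 3/13

3/13


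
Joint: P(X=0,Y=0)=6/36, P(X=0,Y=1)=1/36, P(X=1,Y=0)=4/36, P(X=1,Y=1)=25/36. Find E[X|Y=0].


P(Y=0) = 10/36
E[X|Y=0] = (0*6 + 1*4)/10 = 4/10 = 2/5

2/5


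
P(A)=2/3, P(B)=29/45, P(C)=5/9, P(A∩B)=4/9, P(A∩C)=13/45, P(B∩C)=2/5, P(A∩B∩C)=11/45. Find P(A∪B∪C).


P(A∪B∪C) = P(A)+P(B)+P(C) - P(AB)-P(AC)-P(BC) + P(ABC)
= 2/3+29/45+5/9 - 4/9-13/45-2/5 + 11/45
= 44/45

44/45


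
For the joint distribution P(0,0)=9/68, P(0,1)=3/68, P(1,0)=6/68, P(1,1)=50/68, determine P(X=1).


P(X=1) = P(1,0)+P(1,1) = 6/68 + 50/68 = 56/68 = 14/17

14/17


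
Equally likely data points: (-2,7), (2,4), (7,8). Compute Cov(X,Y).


E[X]=7/3, E[Y]=19/3, E[XY]=50/3
Cov(X,Y) = E[XY] - E[X]E[Y] = 50/3 - 7/3*19/3 = 17/9

17/9


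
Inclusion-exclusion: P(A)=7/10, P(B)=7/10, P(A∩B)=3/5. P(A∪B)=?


P(A∪B) = P(A) + P(B) - P(A∩B)
= 7/10 + 7/10 - 3/5 = 4/5

4/5


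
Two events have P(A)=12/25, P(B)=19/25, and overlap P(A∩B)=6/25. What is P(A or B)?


P(A∪B) = P(A) + P(B) - P(A∩B)
= 12/25 + 19/25 - 6/25 = 1

1


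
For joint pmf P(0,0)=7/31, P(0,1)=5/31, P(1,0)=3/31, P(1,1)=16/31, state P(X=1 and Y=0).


Read from table: P(X=1, Y=0) = 3/31

3/31


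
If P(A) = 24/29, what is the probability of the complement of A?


P(A') = 1 - P(A) = 1 - 24/29 = 5/29

5/29


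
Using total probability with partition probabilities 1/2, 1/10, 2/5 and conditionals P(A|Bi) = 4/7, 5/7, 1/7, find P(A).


P(A) = P(A|B1)P(B1) + P(A|B2)P(B2) + P(A|B3)P(B3)
= 4/7*1/2 + 5/7*1/10 + 1/7*2/5
= 2/7 + 1/14 + 2/35 = 29/70

29/70


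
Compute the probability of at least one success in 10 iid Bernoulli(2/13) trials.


P(at least one) = 1 - P(none)
P(none) = (1 - 2/13)^10 = (11/13)^10 = 25937424601/137858491849
P(at least one) = 1 - 25937424601/137858491849 = 111921067248/137858491849

111921067248/137858491849


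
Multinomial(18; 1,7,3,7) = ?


18! = 6402373705728000
Denominator: 1!=1 * 7!=5040 * 3!=6 * 7!=5040
Coefficient = 6402373705728000 / 152409600 = 42007680

42007680


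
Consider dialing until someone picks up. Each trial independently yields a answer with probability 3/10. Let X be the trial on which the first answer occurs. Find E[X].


For geometric (trials until first success), E[X] = 1/p = 1/(3/10) = 10/3

10/3


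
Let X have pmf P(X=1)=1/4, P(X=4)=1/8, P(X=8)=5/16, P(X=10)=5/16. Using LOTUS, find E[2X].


E[2X] = sum(g(x)*P(x))
= 2*1/4 + 8*1/8 + 16*5/16 + 20*5/16
= 51/4

51/4


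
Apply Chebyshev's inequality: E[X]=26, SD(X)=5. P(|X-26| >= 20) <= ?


k = 20/5 = 4
Chebyshev: P(|X-mu| >= k*sigma) <= 1/k^2 = 1/4^2 = 1/16

1/16


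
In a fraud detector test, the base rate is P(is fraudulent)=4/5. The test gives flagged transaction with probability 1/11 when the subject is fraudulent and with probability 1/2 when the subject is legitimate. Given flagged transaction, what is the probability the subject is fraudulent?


P(A) = P(A|B)P(B) + P(A|B')P(B') = 1/11*4/5 + 1/2*1/5 = 19/110
P(B|A) = P(A|B)P(B)/P(A) = (4/55)/(19/110) = 8/19

8/19


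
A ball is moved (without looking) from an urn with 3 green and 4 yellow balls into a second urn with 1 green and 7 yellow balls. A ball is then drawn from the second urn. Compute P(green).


P(transfer green) = 3/7; P(transfer yellow) = 4/7
If green transferred: Urn II has 2 green of 9, so P(green|green moved) = 2/9
If yellow transferred: Urn II has 1 green of 9, so P(green|yellow moved) = 1/9
By total probability: P(green) = 3/7*2/9 + 4/7*1/9 = 10/63

10/63


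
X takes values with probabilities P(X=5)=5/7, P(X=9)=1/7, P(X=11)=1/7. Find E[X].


E[X] = sum(x * P(x))
= 5*5/7 + 9*1/7 + 11*1/7
= 45/7

45/7


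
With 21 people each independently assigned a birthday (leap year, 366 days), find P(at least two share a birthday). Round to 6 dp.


P(all different) = prod((366-i)/366 for i=0..20) = 0.557221
P(at least one match) = 1 - 0.557221 = 0.442779

0.442779


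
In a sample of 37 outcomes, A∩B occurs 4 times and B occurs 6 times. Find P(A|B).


P(A|B) = P(A∩B)/P(B) = (4/37)/(6/37) = 4/6 = 2/3

2/3


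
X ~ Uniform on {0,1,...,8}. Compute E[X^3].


E[X^3] = (1/9) * sum(x^3 for x=0..8)
= 1296/9 = 144

144


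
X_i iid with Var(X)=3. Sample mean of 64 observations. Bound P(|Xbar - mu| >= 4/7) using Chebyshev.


Var(Xbar) = Var(X)/n = 3/64
Chebyshev: P(|Xbar-mu| >= 4/7) <= Var(Xbar)/(4/7)^2 = (3/64)/(16/49) = 147/1024

147/1024


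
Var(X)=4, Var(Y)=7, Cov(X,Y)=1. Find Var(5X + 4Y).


Var(5X + 4Y) = 5^2*Var(X) + 4^2*Var(Y) + 2*5*4*Cov(X,Y)
= 25*4 + 16*7 + 40*1
= 100 + 112 + 40 = 252

252


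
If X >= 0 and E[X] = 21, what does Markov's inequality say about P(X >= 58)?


Markov: P(X >= a) <= E[X]/a
P(X >= 58) <= 21/58

21/58


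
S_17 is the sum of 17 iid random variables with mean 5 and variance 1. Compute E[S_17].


E[S_n] = n*E[X_1] = 17*5 = 85

85


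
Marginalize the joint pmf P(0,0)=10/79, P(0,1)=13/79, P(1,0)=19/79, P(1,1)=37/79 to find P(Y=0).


P(Y=0) = P(0,0)+P(1,0) = 10/79 + 19/79 = 29/79

29/79


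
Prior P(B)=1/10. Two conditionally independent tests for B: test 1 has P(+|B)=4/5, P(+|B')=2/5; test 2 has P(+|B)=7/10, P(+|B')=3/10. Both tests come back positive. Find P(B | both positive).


After test 1: P(+) = 4/5*1/10 + 2/5*9/10 = 11/25
P(B|+) = (2/25)/(11/25) = 2/11
After test 2 (use post1 as new prior): P(+) = 7/10*2/11 + 3/10*9/11 = 41/110
P(B|+,+) = (7/55)/(41/110) = 14/41

14/41


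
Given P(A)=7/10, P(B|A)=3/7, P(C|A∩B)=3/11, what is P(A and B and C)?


P(A∩B∩C) = P(A) * P(B|A) * P(C|A∩B)
= 7/10 * 3/7 * 3/11
= 3/10 * 3/11 = 9/110

9/110


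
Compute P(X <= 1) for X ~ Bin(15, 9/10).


P(X<=1) = P(X=0) + P(X=1)
= 1/1000000000000000 + 27/200000000000000
= 17/125000000000000

17/125000000000000


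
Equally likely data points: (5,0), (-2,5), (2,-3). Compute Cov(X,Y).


E[X]=5/3, E[Y]=2/3, E[XY]=-16/3
Cov(X,Y) = E[XY] - E[X]E[Y] = -16/3 - 5/3*2/3 = -58/9

-58/9


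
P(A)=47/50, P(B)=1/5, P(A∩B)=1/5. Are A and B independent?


P(A)*P(B) = 47/50*1/5 = 47/250
P(A∩B) = 1/5 != 47/250, so not independent

No, A and B are not independent


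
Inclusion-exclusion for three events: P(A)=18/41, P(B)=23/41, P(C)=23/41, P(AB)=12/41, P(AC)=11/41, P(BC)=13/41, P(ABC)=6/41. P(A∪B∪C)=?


P(A∪B∪C) = P(A)+P(B)+P(C) - P(AB)-P(AC)-P(BC) + P(ABC)
= 18/41+23/41+23/41 - 12/41-11/41-13/41 + 6/41
= 34/41

34/41


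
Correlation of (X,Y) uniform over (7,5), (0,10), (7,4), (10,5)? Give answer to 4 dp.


Cov(X,Y) = -7.7500, Var(X) = 13.5000, Var(Y) = 5.5000
rho = Cov/(sqrt(VarX)*sqrt(VarY)) = -0.8994

-0.8994


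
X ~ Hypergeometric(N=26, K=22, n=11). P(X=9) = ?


P(X=9) = C(22,9)*C(4,2) / C(26,11)
= 497420*6 / 7726160
= 2984520/7726160 = 231/598

231/598


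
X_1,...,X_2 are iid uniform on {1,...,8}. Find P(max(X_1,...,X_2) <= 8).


P(max <= 8) = P(all X_i <= 8) = (P(X_1 <= 8))^2
= (8/8)^2 = 1^2 = 1

1


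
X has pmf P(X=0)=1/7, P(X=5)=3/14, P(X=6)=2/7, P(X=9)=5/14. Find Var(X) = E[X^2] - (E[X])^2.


E[X] = 6, E[X^2] = 312/7
Var(X) = E[X^2] - (E[X])^2 = 312/7 - (6)^2 = 60/7

60/7


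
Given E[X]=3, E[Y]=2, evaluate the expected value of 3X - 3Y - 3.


E[3X - 3Y - 3] = 3*E[X] - 3*E[Y] - 3
= (3)*(3) + (-3)*(2) + (-3)
= 9 - 6 - 3 = 0

0


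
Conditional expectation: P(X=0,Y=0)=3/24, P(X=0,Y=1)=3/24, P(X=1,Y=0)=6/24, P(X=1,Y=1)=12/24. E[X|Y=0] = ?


P(Y=0) = 9/24
E[X|Y=0] = (0*3 + 1*6)/9 = 6/9 = 2/3

2/3


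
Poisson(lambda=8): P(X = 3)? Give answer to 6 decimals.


P(X=3) = e^(-8) * 8^3 / 3!
≈ 0.0003354626279 * 512 / 6
≈ 0.028626

0.028626


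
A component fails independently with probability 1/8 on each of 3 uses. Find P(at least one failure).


P(at least one) = 1 - P(none)
P(none) = (1 - 1/8)^3 = (7/8)^3 = 343/512
P(at least one) = 1 - 343/512 = 169/512

169/512


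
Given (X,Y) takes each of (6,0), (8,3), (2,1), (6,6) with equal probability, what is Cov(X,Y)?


E[X]=11/2, E[Y]=5/2, E[XY]=31/2
Cov(X,Y) = E[XY] - E[X]E[Y] = 31/2 - 11/2*5/2 = 7/4

7/4


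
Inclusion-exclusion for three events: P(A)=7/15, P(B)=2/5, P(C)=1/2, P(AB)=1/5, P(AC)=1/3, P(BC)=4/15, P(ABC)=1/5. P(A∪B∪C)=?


P(A∪B∪C) = P(A)+P(B)+P(C) - P(AB)-P(AC)-P(BC) + P(ABC)
= 7/15+2/5+1/2 - 1/5-1/3-4/15 + 1/5
= 23/30

23/30


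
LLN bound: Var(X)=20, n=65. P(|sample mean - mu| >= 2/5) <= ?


Var(Xbar) = Var(X)/n = 20/65
Chebyshev: P(|Xbar-mu| >= 2/5) <= Var(Xbar)/(2/5)^2 = (4/13)/(4/25) = 25/13
Bound exceeds 1, so trivial bound: 1

1


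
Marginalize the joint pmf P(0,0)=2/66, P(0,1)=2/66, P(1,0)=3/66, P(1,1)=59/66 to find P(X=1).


P(X=1) = P(1,0)+P(1,1) = 3/66 + 59/66 = 62/66 = 31/33

31/33


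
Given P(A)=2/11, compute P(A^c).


P(A') = 1 - P(A) = 1 - 2/11 = 9/11

9/11


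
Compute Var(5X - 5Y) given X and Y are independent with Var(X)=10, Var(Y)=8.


Independence => Cov(X,Y)=0
Var(5X - 5Y) = 5^2*Var(X) + (-5)^2*Var(Y)
= 25*10 + 25*8 = 450

450


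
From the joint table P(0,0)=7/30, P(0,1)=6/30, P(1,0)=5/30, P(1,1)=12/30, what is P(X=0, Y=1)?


Read from table: P(X=0, Y=1) = 6/30 = 1/5

1/5


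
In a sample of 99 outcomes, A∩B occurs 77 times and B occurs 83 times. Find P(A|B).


P(A|B) = P(A∩B)/P(B) = (77/99)/(83/99) = 77/83

77/83


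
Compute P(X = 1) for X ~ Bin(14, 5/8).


P(X=1) = C(14,1) * p^1 * (1-p)^13
= 14 * 5/8 * 1594323/549755813888
= 55801305/2199023255552

55801305/2199023255552


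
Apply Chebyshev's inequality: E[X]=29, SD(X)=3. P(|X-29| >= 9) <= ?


k = 9/3 = 3
Chebyshev: P(|X-mu| >= k*sigma) <= 1/k^2 = 1/3^2 = 1/9

1/9


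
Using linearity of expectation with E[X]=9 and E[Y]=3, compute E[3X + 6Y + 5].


E[3X + 6Y + 5] = 3*E[X] + 6*E[Y] + 5
= (3)*(9) + (6)*(3) + (5)
= 27 + 18 + 5 = 50

50


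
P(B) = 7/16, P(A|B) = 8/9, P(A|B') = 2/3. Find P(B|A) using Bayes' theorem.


P(A) = P(A|B)P(B) + P(A|B')P(B') = 8/9*7/16 + 2/3*9/16 = 55/72
P(B|A) = P(A|B)P(B)/P(A) = (7/18)/(55/72) = 28/55

28/55


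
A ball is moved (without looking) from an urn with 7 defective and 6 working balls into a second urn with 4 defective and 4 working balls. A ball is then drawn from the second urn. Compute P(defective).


P(transfer defective) = 7/13; P(transfer working) = 6/13
If defective transferred: Urn II has 5 defective of 9, so P(defective|defective moved) = 5/9
If working transferred: Urn II has 4 defective of 9, so P(defective|working moved) = 4/9
By total probability: P(defective) = 7/13*5/9 + 6/13*4/9 = 59/117

59/117


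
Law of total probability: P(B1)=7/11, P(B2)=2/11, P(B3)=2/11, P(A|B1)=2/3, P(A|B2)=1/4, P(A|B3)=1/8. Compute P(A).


P(A) = P(A|B1)P(B1) + P(A|B2)P(B2) + P(A|B3)P(B3)
= 2/3*7/11 + 1/4*2/11 + 1/8*2/11
= 14/33 + 1/22 + 1/44 = 65/132

65/132


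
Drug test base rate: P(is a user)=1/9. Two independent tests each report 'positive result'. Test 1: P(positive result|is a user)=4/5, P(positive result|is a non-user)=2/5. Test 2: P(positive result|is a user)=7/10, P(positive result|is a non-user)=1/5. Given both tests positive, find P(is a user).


After test 1: P(+) = 4/5*1/9 + 2/5*8/9 = 4/9
P(B|+) = (4/45)/(4/9) = 1/5
After test 2 (use post1 as new prior): P(+) = 7/10*1/5 + 1/5*4/5 = 3/10
P(B|+,+) = (7/50)/(3/10) = 7/15

7/15


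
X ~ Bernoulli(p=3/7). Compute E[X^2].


For Bernoulli: X in {0,1}
E[X^2] = 0^2*(1-3/7) + 1^2*3/7 = 3/7

3/7


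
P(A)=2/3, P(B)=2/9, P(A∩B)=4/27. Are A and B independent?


P(A)*P(B) = 2/3*2/9 = 4/27
P(A∩B) = 4/27, which equals P(A)P(B), so independent

Yes, A and B are independent


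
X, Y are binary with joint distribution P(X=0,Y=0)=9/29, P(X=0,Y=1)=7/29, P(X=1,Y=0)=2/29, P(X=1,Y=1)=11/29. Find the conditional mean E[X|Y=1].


P(Y=1) = 18/29
E[X|Y=1] = (0*7 + 1*11)/18 = 11/18

11/18


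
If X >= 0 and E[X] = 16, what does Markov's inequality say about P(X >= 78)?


Markov: P(X >= a) <= E[X]/a
P(X >= 78) <= 16/78 = 8/39

8/39


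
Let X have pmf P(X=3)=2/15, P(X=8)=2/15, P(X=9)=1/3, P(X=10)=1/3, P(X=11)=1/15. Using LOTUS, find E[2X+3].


E[2X+3] = sum(g(x)*P(x))
= 9*2/15 + 19*2/15 + 21*1/3 + 23*1/3 + 25*1/15
= 301/15

301/15


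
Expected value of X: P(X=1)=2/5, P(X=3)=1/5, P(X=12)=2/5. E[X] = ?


E[X] = sum(x * P(x))
= 1*2/5 + 3*1/5 + 12*2/5
= 29/5

29/5


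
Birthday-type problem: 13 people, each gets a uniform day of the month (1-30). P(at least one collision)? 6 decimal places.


P(all different) = prod((30-i)/30 for i=0..12) = 0.046775
P(at least one match) = 1 - 0.046775 = 0.953225

0.953225


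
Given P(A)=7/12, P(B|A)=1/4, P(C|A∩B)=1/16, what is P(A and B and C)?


P(A∩B∩C) = P(A) * P(B|A) * P(C|A∩B)
= 7/12 * 1/4 * 1/16
= 7/48 * 1/16 = 7/768

7/768


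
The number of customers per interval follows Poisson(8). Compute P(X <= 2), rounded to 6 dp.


P(X<=2) = e^(-8)*8^0/0! + e^(-8)*8^1/1! + e^(-8)*8^2/2!
≈ 0.0003354626 + 0.0026837010 + 0.0107348041
= 0.0137539677
≈ 0.013754

0.013754


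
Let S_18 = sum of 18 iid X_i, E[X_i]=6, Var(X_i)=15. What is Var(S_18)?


By independence, Var(S_n) = n*Var(X_1) = 18*15 = 270

270


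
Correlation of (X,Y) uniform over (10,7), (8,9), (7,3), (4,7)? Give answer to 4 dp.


Cov(X,Y) = 0.6250, Var(X) = 4.6875, Var(Y) = 4.7500
rho = Cov/(sqrt(VarX)*sqrt(VarY)) = 0.1325

0.1325


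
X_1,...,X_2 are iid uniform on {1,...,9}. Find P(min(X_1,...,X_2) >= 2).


P(min >= 2) = P(all X_i >= 2) = (P(X_1 >= 2))^2
= (8/9)^2 = 64/81

64/81


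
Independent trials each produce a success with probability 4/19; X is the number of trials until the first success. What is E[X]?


For geometric (trials until first success), E[X] = 1/p = 1/(4/19) = 19/4

19/4


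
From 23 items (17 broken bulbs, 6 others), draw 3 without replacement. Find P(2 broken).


P(X=2) = C(17,2)*C(6,1) / C(23,3)
= 136*6 / 1771
= 816/1771

816/1771


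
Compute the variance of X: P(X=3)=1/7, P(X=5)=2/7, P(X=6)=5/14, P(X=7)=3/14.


E[X] = 11/2, E[X^2] = 445/14
Var(X) = E[X^2] - (E[X])^2 = 445/14 - (11/2)^2 = 43/28

43/28


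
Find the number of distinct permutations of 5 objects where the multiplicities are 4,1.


5! = 120
Denominator: 4!=24 * 1!=1
Coefficient = 120 / 24 = 5

5


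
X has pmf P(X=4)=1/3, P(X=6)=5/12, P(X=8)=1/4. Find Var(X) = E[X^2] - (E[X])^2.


E[X] = 35/6, E[X^2] = 109/3
Var(X) = E[X^2] - (E[X])^2 = 109/3 - (35/6)^2 = 83/36

83/36


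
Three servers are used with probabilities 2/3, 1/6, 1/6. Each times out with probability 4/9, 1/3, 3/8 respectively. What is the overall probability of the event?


P(A) = P(A|B1)P(B1) + P(A|B2)P(B2) + P(A|B3)P(B3)
= 4/9*2/3 + 1/3*1/6 + 3/8*1/6
= 8/27 + 1/18 + 1/16 = 179/432

179/432


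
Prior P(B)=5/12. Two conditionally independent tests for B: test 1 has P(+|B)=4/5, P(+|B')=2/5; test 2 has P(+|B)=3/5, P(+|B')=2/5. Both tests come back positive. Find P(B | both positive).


After test 1: P(+) = 4/5*5/12 + 2/5*7/12 = 17/30
P(B|+) = (1/3)/(17/30) = 10/17
After test 2 (use post1 as new prior): P(+) = 3/5*10/17 + 2/5*7/17 = 44/85
P(B|+,+) = (6/17)/(44/85) = 15/22

15/22


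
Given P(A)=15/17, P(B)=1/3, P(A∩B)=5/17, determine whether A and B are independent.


P(A)*P(B) = 15/17*1/3 = 5/17
P(A∩B) = 5/17, which equals P(A)P(B), so independent

Yes, A and B are independent


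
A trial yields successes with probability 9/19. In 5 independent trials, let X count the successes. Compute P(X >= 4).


P(X>=4) = P(X=4) + P(X=5)
= 328050/2476099 + 59049/2476099
= 387099/2476099

387099/2476099


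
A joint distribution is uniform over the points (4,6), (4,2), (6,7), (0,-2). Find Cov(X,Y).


E[X]=7/2, E[Y]=13/4, E[XY]=37/2
Cov(X,Y) = E[XY] - E[X]E[Y] = 37/2 - 7/2*13/4 = 57/8

57/8


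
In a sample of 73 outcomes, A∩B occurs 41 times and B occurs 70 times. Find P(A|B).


P(A|B) = P(A∩B)/P(B) = (41/73)/(70/73) = 41/70

41/70


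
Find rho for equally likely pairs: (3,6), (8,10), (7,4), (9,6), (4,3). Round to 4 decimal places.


Cov(X,Y) = 2.4400, Var(X) = 5.3600, Var(Y) = 5.7600
rho = Cov/(sqrt(VarX)*sqrt(VarY)) = 0.4391

0.4391


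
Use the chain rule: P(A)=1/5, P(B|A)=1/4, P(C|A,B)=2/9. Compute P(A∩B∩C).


P(A∩B∩C) = P(A) * P(B|A) * P(C|A∩B)
= 1/5 * 1/4 * 2/9
= 1/20 * 2/9 = 1/90

1/90


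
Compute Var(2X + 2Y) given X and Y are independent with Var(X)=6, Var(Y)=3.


Independence => Cov(X,Y)=0
Var(2X + 2Y) = 2^2*Var(X) + 2^2*Var(Y)
= 4*6 + 4*3 = 36

36


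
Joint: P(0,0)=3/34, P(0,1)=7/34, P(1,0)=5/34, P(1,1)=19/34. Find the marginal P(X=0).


P(X=0) = P(0,0)+P(0,1) = 3/34 + 7/34 = 10/34 = 5/17

5/17


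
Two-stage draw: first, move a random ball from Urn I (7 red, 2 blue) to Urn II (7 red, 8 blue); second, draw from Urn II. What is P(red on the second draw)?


P(transfer red) = 7/9; P(transfer blue) = 2/9
If red transferred: Urn II has 8 red of 16, so P(red|red moved) = 1/2
If blue transferred: Urn II has 7 red of 16, so P(red|blue moved) = 7/16
By total probability: P(red) = 7/9*1/2 + 2/9*7/16 = 35/72

35/72


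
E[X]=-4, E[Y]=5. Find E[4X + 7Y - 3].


E[4X + 7Y - 3] = 4*E[X] + 7*E[Y] - 3
= (4)*(-4) + (7)*(5) + (-3)
= -16 + 35 - 3 = 16

16


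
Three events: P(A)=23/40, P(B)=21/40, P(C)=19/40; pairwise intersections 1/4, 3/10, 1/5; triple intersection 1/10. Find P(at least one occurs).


P(A∪B∪C) = P(A)+P(B)+P(C) - P(AB)-P(AC)-P(BC) + P(ABC)
= 23/40+21/40+19/40 - 1/4-3/10-1/5 + 1/10
= 37/40

37/40


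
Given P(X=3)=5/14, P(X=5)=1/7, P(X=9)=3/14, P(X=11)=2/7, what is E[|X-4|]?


E[|X-4|] = sum(g(x)*P(x))
= 1*5/14 + 1*1/7 + 5*3/14 + 7*2/7
= 25/7

25/7


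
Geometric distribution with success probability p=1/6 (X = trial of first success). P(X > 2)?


P(X > 2) = P(first 2 trials all fail) = (1-p)^2 = (5/6)^2 = 25/36

25/36


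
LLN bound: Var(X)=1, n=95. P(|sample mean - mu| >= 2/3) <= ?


Var(Xbar) = Var(X)/n = 1/95
Chebyshev: P(|Xbar-mu| >= 2/3) <= Var(Xbar)/(2/3)^2 = (1/95)/(4/9) = 9/380

9/380


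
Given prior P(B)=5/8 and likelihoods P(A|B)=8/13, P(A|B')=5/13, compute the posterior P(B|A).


P(A) = P(A|B)P(B) + P(A|B')P(B') = 8/13*5/8 + 5/13*3/8 = 55/104
P(B|A) = P(A|B)P(B)/P(A) = (5/13)/(55/104) = 8/11

8/11


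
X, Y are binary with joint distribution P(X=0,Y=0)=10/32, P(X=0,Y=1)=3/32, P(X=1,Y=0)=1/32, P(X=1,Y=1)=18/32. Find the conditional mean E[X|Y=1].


P(Y=1) = 21/32
E[X|Y=1] = (0*3 + 1*18)/21 = 18/21 = 6/7

6/7


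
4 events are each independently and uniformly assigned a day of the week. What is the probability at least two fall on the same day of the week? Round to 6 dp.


P(all different) = prod((7-i)/7 for i=0..3) = 0.349854
P(at least one match) = 1 - 0.349854 = 0.650146

0.650146


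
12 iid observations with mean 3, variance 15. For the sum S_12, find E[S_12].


E[S_n] = n*E[X_1] = 12*3 = 36

36


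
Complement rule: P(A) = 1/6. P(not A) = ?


P(A') = 1 - P(A) = 1 - 1/6 = 5/6

5/6


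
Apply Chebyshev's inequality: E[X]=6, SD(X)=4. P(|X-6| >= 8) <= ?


k = 8/4 = 2
Chebyshev: P(|X-mu| >= k*sigma) <= 1/k^2 = 1/2^2 = 1/4

1/4


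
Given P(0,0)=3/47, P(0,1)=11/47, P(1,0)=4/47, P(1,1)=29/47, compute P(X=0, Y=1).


Read from table: P(X=0, Y=1) = 11/47

11/47


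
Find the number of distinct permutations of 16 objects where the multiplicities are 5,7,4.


16! = 20922789888000
Denominator: 5!=120 * 7!=5040 * 4!=24
Coefficient = 20922789888000 / 14515200 = 1441440

1441440


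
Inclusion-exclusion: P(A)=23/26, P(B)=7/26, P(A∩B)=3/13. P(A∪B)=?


P(A∪B) = P(A) + P(B) - P(A∩B)
= 23/26 + 7/26 - 3/13 = 12/13

12/13


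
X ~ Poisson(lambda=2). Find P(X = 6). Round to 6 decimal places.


P(X=6) = e^(-2) * 2^6 / 6!
≈ 0.1353352832 * 64 / 720
≈ 0.012030

0.012030


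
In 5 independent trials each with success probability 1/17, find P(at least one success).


P(at least one) = 1 - P(none)
P(none) = (1 - 1/17)^5 = (16/17)^5 = 1048576/1419857
P(at least one) = 1 - 1048576/1419857 = 371281/1419857

371281/1419857


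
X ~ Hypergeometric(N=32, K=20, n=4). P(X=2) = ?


P(X=2) = C(20,2)*C(12,2) / C(32,4)
= 190*66 / 35960
= 12540/35960 = 627/1798

627/1798


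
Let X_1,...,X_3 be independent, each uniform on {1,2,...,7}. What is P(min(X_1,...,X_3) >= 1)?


P(min >= 1) = P(all X_i >= 1) = (P(X_1 >= 1))^3
= (7/7)^3 = 1^3 = 1

1


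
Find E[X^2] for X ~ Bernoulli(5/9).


For Bernoulli: X in {0,1}
E[X^2] = 0^2*(1-5/9) + 1^2*5/9 = 5/9

5/9


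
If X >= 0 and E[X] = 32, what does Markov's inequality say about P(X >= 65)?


Markov: P(X >= a) <= E[X]/a
P(X >= 65) <= 32/65

32/65


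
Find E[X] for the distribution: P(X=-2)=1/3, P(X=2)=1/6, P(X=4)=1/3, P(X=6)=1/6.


E[X] = sum(x * P(x))
= -2*1/3 + 2*1/6 + 4*1/3 + 6*1/6
= 2

2


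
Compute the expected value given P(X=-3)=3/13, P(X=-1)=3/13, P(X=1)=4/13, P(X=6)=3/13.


E[X] = sum(x * P(x))
= -3*3/13 - 1*3/13 + 1*4/13 + 6*3/13
= 10/13

10/13


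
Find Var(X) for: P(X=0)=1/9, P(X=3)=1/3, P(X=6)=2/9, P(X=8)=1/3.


E[X] = 5, E[X^2] = 97/3
Var(X) = E[X^2] - (E[X])^2 = 97/3 - (5)^2 = 22/3

22/3


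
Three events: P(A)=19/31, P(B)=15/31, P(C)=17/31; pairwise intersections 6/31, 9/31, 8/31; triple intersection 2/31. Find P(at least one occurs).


P(A∪B∪C) = P(A)+P(B)+P(C) - P(AB)-P(AC)-P(BC) + P(ABC)
= 19/31+15/31+17/31 - 6/31-9/31-8/31 + 2/31
= 30/31

30/31


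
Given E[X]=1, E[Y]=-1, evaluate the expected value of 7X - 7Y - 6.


E[7X - 7Y - 6] = 7*E[X] - 7*E[Y] - 6
= (7)*(1) + (-7)*(-1) + (-6)
= 7 + 7 - 6 = 8

8


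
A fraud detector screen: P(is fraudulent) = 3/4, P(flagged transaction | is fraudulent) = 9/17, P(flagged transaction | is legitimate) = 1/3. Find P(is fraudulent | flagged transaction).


P(A) = P(A|B)P(B) + P(A|B')P(B') = 9/17*3/4 + 1/3*1/4 = 49/102
P(B|A) = P(A|B)P(B)/P(A) = (27/68)/(49/102) = 81/98

81/98


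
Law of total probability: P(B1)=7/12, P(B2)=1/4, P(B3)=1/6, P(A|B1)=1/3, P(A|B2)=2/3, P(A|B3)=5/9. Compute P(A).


P(A) = P(A|B1)P(B1) + P(A|B2)P(B2) + P(A|B3)P(B3)
= 1/3*7/12 + 2/3*1/4 + 5/9*1/6
= 7/36 + 1/6 + 5/54 = 49/108

49/108


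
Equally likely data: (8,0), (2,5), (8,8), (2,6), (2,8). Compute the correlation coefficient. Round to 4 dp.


Cov(X,Y) = -3.3600, Var(X) = 8.6400, Var(Y) = 8.6400
rho = Cov/(sqrt(VarX)*sqrt(VarY)) = -0.3889

-0.3889


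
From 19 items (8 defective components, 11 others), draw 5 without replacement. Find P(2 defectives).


P(X=2) = C(8,2)*C(11,3) / C(19,5)
= 28*165 / 11628
= 4620/11628 = 385/969

385/969


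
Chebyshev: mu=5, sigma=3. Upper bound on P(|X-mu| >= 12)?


k = 12/3 = 4
Chebyshev: P(|X-mu| >= k*sigma) <= 1/k^2 = 1/4^2 = 1/16

1/16


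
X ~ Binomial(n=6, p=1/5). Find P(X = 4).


P(X=4) = C(6,4) * p^4 * (1-p)^2
= 15 * 1/625 * 16/25
= 48/3125

48/3125


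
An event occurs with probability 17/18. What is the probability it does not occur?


P(A') = 1 - P(A) = 1 - 17/18 = 1/18

1/18


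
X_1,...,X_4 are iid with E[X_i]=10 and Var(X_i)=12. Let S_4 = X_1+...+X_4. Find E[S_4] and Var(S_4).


E[S_n] = n*mu = 4*10 = 40
Var(S_n) = n*sigma^2 = 4*12 = 48

E[S_4]=40, Var(S_4)=48


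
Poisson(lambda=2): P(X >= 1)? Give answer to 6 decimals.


P(X>=1) = 1 - P(X<=0) = 1 - (e^(-2)*2^0/0!)
≈ 1 - 0.1353352832 = 0.8646647168
≈ 0.864665

0.864665


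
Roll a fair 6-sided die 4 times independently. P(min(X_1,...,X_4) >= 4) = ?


P(min >= 4) = P(all X_i >= 4) = (P(X_1 >= 4))^4
= (3/6)^4 = (1/2)^4 = 1/16

1/16


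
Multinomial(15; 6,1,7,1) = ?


15! = 1307674368000
Denominator: 6!=720 * 1!=1 * 7!=5040 * 1!=1
Coefficient = 1307674368000 / 3628800 = 360360

360360


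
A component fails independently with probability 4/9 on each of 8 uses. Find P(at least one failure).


P(at least one) = 1 - P(none)
P(none) = (1 - 4/9)^8 = (5/9)^8 = 390625/43046721
P(at least one) = 1 - 390625/43046721 = 42656096/43046721

42656096/43046721


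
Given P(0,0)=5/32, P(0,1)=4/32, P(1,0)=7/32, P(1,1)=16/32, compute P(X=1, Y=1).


Read from table: P(X=1, Y=1) = 16/32 = 1/2

1/2


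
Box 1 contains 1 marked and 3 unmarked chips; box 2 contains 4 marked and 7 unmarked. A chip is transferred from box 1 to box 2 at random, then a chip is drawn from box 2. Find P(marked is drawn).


P(transfer marked) = 1/4; P(transfer unmarked) = 3/4
If marked transferred: Urn II has 5 marked of 12, so P(marked|marked moved) = 5/12
If unmarked transferred: Urn II has 4 marked of 12, so P(marked|unmarked moved) = 1/3
By total probability: P(marked) = 1/4*5/12 + 3/4*1/3 = 17/48

17/48


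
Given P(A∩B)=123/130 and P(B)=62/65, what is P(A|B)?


P(A|B) = P(A∩B)/P(B) = (123/130)/(124/130) = 123/124

123/124


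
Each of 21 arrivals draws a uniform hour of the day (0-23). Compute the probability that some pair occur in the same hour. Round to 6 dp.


P(all different) = prod((24-i)/24 for i=0..20) = 0.000001
P(at least one match) = 1 - 0.000001 = 0.999999

0.999999


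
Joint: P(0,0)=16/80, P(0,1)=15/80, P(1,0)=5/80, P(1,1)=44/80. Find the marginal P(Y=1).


P(Y=1) = P(0,1)+P(1,1) = 15/80 + 44/80 = 59/80

59/80


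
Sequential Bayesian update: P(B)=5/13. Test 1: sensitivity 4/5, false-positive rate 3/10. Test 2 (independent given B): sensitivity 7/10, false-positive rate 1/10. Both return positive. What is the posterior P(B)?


After test 1: P(+) = 4/5*5/13 + 3/10*8/13 = 32/65
P(B|+) = (4/13)/(32/65) = 5/8
After test 2 (use post1 as new prior): P(+) = 7/10*5/8 + 1/10*3/8 = 19/40
P(B|+,+) = (7/16)/(19/40) = 35/38

35/38


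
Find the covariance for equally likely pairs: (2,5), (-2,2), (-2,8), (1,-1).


E[X]=-1/4, E[Y]=7/2, E[XY]=-11/4
Cov(X,Y) = E[XY] - E[X]E[Y] = -11/4 + 1/4*7/2 = -15/8

-15/8


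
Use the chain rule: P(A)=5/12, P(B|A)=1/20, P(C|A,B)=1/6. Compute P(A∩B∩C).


P(A∩B∩C) = P(A) * P(B|A) * P(C|A∩B)
= 5/12 * 1/20 * 1/6
= 1/48 * 1/6 = 1/288

1/288


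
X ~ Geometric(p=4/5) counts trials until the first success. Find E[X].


For geometric (trials until first success), E[X] = 1/p = 1/(4/5) = 5/4

5/4


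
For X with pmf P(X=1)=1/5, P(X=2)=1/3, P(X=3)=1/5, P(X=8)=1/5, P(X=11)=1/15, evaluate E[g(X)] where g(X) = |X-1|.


E[|X-1|] = sum(g(x)*P(x))
= 0*1/5 + 1*1/3 + 2*1/5 + 7*1/5 + 10*1/15
= 14/5

14/5


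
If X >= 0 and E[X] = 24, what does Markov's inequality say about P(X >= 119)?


Markov: P(X >= a) <= E[X]/a
P(X >= 119) <= 24/119

24/119


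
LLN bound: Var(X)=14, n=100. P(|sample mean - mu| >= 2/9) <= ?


Var(Xbar) = Var(X)/n = 14/100
Chebyshev: P(|Xbar-mu| >= 2/9) <= Var(Xbar)/(2/9)^2 = (7/50)/(4/81) = 567/200
Bound exceeds 1, so trivial bound: 1

1


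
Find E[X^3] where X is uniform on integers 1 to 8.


E[X^3] = (1/8) * sum(x^3 for x=1..8)
= 1296/8 = 162

162


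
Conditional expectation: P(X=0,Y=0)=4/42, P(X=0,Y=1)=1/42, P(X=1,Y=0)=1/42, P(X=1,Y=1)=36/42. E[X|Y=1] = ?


P(Y=1) = 37/42
E[X|Y=1] = (0*1 + 1*36)/37 = 36/37

36/37


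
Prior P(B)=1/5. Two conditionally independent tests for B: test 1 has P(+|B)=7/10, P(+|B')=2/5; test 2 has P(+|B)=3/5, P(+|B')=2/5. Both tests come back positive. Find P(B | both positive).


After test 1: P(+) = 7/10*1/5 + 2/5*4/5 = 23/50
P(B|+) = (7/50)/(23/50) = 7/23
After test 2 (use post1 as new prior): P(+) = 3/5*7/23 + 2/5*16/23 = 53/115
P(B|+,+) = (21/115)/(53/115) = 21/53

21/53


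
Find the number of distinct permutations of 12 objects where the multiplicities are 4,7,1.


12! = 479001600
Denominator: 4!=24 * 7!=5040 * 1!=1
Coefficient = 479001600 / 120960 = 3960

3960


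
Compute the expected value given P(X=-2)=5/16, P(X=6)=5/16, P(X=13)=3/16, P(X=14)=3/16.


E[X] = sum(x * P(x))
= -2*5/16 + 6*5/16 + 13*3/16 + 14*3/16
= 101/16

101/16


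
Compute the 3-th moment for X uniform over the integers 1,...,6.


E[X^3] = (1/6) * sum(x^3 for x=1..6)
= 441/6 = 147/2

147/2


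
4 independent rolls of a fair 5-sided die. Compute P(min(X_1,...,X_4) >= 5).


P(min >= 5) = P(all X_i >= 5) = (P(X_1 >= 5))^4
= (1/5)^4 = 1/625

1/625


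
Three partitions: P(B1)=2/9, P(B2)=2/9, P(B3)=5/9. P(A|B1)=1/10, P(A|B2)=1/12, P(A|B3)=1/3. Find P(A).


P(A) = P(A|B1)P(B1) + P(A|B2)P(B2) + P(A|B3)P(B3)
= 1/10*2/9 + 1/12*2/9 + 1/3*5/9
= 1/45 + 1/54 + 5/27 = 61/270

61/270


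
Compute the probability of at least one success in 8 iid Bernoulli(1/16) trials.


P(at least one) = 1 - P(none)
P(none) = (1 - 1/16)^8 = (15/16)^8 = 2562890625/4294967296
P(at least one) = 1 - 2562890625/4294967296 = 1732076671/4294967296

1732076671/4294967296


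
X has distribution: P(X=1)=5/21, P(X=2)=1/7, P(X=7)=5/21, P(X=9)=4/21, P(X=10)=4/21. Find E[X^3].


E[X^3] = sum(g(x)*P(x))
= 1*5/21 + 8*1/7 + 343*5/21 + 729*4/21 + 1000*4/21
= 8660/21

8660/21


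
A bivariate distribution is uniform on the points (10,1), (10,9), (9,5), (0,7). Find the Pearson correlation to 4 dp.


Cov(X,Y) = -3.6250, Var(X) = 17.6875, Var(Y) = 8.7500
rho = Cov/(sqrt(VarX)*sqrt(VarY)) = -0.2914

-0.2914


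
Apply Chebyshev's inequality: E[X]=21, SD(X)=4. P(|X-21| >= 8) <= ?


k = 8/4 = 2
Chebyshev: P(|X-mu| >= k*sigma) <= 1/k^2 = 1/2^2 = 1/4

1/4


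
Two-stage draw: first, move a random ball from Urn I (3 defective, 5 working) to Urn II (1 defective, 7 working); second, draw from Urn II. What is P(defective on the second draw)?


P(transfer defective) = 3/8; P(transfer working) = 5/8
If defective transferred: Urn II has 2 defective of 9, so P(defective|defective moved) = 2/9
If working transferred: Urn II has 1 defective of 9, so P(defective|working moved) = 1/9
By total probability: P(defective) = 3/8*2/9 + 5/8*1/9 = 11/72

11/72


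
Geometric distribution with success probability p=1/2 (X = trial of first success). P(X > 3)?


P(X > 3) = P(first 3 trials all fail) = (1-p)^3 = (1/2)^3 = 1/8

1/8


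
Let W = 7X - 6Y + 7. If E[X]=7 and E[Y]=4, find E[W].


E[7X - 6Y + 7] = 7*E[X] - 6*E[Y] + 7
= (7)*(7) + (-6)*(4) + (7)
= 49 - 24 + 7 = 32

32


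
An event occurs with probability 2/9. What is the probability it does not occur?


P(A') = 1 - P(A) = 1 - 2/9 = 7/9

7/9


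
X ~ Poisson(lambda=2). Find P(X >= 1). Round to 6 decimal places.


P(X>=1) = 1 - P(X<=0) = 1 - (e^(-2)*2^0/0!)
≈ 1 - 0.1353352832 = 0.8646647168
≈ 0.864665

0.864665


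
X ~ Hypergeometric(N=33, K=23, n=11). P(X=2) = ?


P(X=2) = C(23,2)*C(10,9) / C(33,11)
= 253*10 / 193536720
= 2530/193536720 = 11/841464

11/841464


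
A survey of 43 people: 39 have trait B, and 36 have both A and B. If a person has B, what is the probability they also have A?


P(A|B) = P(A∩B)/P(B) = (36/43)/(39/43) = 36/39 = 12/13

12/13


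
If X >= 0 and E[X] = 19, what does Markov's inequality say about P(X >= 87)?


Markov: P(X >= a) <= E[X]/a
P(X >= 87) <= 19/87

19/87


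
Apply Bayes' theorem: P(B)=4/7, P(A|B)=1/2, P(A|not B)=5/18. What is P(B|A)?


P(A) = P(A|B)P(B) + P(A|B')P(B') = 1/2*4/7 + 5/18*3/7 = 17/42
P(B|A) = P(A|B)P(B)/P(A) = (2/7)/(17/42) = 12/17

12/17


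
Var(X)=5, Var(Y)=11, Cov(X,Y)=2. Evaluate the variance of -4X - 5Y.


Var(-4X - 5Y) = (-4)^2*Var(X) + (-5)^2*Var(Y) + 2*(-4)*(-5)*Cov(X,Y)
= 16*5 + 25*11 + 40*2
= 80 + 275 + 80 = 435

435


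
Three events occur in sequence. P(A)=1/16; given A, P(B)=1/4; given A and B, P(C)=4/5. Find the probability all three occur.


P(A∩B∩C) = P(A) * P(B|A) * P(C|A∩B)
= 1/16 * 1/4 * 4/5
= 1/64 * 4/5 = 1/80

1/80


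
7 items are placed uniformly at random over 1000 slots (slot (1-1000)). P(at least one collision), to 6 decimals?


P(all different) = prod((1000-i)/1000 for i=0..6) = 0.979174
P(at least one match) = 1 - 0.979174 = 0.020826

0.020826


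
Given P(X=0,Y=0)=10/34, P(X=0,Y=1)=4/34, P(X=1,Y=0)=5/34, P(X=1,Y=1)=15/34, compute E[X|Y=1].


P(Y=1) = 19/34
E[X|Y=1] = (0*4 + 1*15)/19 = 15/19

15/19


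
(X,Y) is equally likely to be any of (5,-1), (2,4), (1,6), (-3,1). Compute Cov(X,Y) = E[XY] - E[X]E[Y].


E[X]=5/4, E[Y]=5/2, E[XY]=3/2
Cov(X,Y) = E[XY] - E[X]E[Y] = 3/2 - 5/4*5/2 = -13/8

-13/8


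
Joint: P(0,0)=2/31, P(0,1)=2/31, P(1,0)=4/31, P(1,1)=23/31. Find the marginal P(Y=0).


P(Y=0) = P(0,0)+P(1,0) = 2/31 + 4/31 = 6/31

6/31


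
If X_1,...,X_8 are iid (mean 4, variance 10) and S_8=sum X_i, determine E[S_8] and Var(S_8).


E[S_n] = n*mu = 8*4 = 32
Var(S_n) = n*sigma^2 = 8*10 = 80

E[S_8]=32, Var(S_8)=80


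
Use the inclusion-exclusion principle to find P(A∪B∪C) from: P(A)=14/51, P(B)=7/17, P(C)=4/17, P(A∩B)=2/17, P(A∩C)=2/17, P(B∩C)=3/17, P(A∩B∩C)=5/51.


P(A∪B∪C) = P(A)+P(B)+P(C) - P(AB)-P(AC)-P(BC) + P(ABC)
= 14/51+7/17+4/17 - 2/17-2/17-3/17 + 5/51
= 31/51

31/51


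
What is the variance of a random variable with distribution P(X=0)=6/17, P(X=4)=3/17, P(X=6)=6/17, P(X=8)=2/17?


E[X] = 64/17, E[X^2] = 392/17
Var(X) = E[X^2] - (E[X])^2 = 392/17 - (64/17)^2 = 2568/289

2568/289


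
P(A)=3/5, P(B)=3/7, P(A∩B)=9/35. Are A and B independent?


P(A)*P(B) = 3/5*3/7 = 9/35
P(A∩B) = 9/35, which equals P(A)P(B), so independent

Yes, A and B are independent


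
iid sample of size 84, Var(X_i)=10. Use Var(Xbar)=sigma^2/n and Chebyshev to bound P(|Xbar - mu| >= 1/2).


Var(Xbar) = Var(X)/n = 10/84
Chebyshev: P(|Xbar-mu| >= 1/2) <= Var(Xbar)/(1/2)^2 = (5/42)/(1/4) = 10/21

10/21


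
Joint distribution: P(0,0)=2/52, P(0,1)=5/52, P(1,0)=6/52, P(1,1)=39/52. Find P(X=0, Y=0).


Read from table: P(X=0, Y=0) = 2/52 = 1/26

1/26


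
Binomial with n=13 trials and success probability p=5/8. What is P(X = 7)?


P(X=7) = C(13,7) * p^7 * (1-p)^6
= 1716 * 78125/2097152 * 729/262144
= 24432890625/137438953472

24432890625/137438953472


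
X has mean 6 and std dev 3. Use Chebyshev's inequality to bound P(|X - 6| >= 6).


k = 6/3 = 2
Chebyshev: P(|X-mu| >= k*sigma) <= 1/k^2 = 1/2^2 = 1/4

1/4


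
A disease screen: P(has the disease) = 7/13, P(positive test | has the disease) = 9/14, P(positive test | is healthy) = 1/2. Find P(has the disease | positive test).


P(A) = P(A|B)P(B) + P(A|B')P(B') = 9/14*7/13 + 1/2*6/13 = 15/26
P(B|A) = P(A|B)P(B)/P(A) = (9/26)/(15/26) = 3/5

3/5


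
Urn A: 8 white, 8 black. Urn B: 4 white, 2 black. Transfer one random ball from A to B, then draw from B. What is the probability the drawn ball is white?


P(transfer white) = 8/16 = 1/2; P(transfer black) = 1/2
If white transferred: Urn II has 5 white of 7, so P(white|white moved) = 5/7
If black transferred: Urn II has 4 white of 7, so P(white|black moved) = 4/7
By total probability: P(white) = 1/2*5/7 + 1/2*4/7 = 9/14

9/14


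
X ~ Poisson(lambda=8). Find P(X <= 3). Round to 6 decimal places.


P(X<=3) = e^(-8)*8^0/0! + e^(-8)*8^1/1! + e^(-8)*8^2/2! + e^(-8)*8^3/3!
≈ 0.0003354626 + 0.0026837010 + 0.0107348041 + 0.0286261442
= 0.0423801119
≈ 0.042380

0.042380


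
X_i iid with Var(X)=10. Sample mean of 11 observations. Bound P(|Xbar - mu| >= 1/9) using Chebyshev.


Var(Xbar) = Var(X)/n = 10/11
Chebyshev: P(|Xbar-mu| >= 1/9) <= Var(Xbar)/(1/9)^2 = (10/11)/(1/81) = 810/11
Bound exceeds 1, so trivial bound: 1

1


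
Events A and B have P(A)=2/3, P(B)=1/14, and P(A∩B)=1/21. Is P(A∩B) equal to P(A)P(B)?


P(A)*P(B) = 2/3*1/14 = 1/21
P(A∩B) = 1/21, which equals P(A)P(B), so independent

Yes, A and B are independent


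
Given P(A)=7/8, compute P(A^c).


P(A') = 1 - P(A) = 1 - 7/8 = 1/8

1/8


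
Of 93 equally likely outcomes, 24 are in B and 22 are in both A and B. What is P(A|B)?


P(A|B) = P(A∩B)/P(B) = (22/93)/(24/93) = 22/24 = 11/12

11/12


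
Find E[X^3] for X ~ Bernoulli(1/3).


For Bernoulli: X in {0,1}
E[X^3] = 0^3*(1-1/3) + 1^3*1/3 = 1/3

1/3


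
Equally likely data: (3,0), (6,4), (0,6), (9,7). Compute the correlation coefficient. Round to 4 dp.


Cov(X,Y) = 2.6250, Var(X) = 11.2500, Var(Y) = 7.1875
rho = Cov/(sqrt(VarX)*sqrt(VarY)) = 0.2919

0.2919


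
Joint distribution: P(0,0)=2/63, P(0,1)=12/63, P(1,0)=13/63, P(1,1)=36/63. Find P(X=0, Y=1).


Read from table: P(X=0, Y=1) = 12/63 = 4/21

4/21


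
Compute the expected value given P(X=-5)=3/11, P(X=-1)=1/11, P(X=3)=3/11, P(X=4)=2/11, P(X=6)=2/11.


E[X] = sum(x * P(x))
= -5*3/11 - 1*1/11 + 3*3/11 + 4*2/11 + 6*2/11
= 13/11

13/11


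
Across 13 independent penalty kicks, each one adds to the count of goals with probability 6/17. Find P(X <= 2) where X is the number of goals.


P(X<=2) = P(X=0) + P(X=1) + P(X=2)
= 34522712143931/9904578032905937 + 244797413384238/9904578032905937 + 801155171075688/9904578032905937
= 1080475296603857/9904578032905937

1080475296603857/9904578032905937


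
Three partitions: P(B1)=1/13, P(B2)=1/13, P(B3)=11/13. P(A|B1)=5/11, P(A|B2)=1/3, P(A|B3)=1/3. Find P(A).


P(A) = P(A|B1)P(B1) + P(A|B2)P(B2) + P(A|B3)P(B3)
= 5/11*1/13 + 1/3*1/13 + 1/3*11/13
= 5/143 + 1/39 + 11/39 = 49/143

49/143


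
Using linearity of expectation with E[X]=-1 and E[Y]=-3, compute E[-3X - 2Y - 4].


E[-3X - 2Y - 4] = -3*E[X] - 2*E[Y] - 4
= (-3)*(-1) + (-2)*(-3) + (-4)
= 3 + 6 - 4 = 5

5


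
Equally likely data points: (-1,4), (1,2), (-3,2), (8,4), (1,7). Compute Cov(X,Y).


E[X]=6/5, E[Y]=19/5, E[XY]=31/5
Cov(X,Y) = E[XY] - E[X]E[Y] = 31/5 - 6/5*19/5 = 41/25

41/25


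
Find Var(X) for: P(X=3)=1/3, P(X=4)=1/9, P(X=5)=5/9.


E[X] = 38/9, E[X^2] = 56/3
Var(X) = E[X^2] - (E[X])^2 = 56/3 - (38/9)^2 = 68/81

68/81


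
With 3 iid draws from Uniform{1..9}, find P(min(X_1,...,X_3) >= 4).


P(min >= 4) = P(all X_i >= 4) = (P(X_1 >= 4))^3
= (6/9)^3 = (2/3)^3 = 8/27

8/27


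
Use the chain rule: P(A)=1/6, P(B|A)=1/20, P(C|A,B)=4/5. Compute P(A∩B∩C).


P(A∩B∩C) = P(A) * P(B|A) * P(C|A∩B)
= 1/6 * 1/20 * 4/5
= 1/120 * 4/5 = 1/150

1/150


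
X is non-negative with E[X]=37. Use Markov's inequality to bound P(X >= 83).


Markov: P(X >= a) <= E[X]/a
P(X >= 83) <= 37/83

37/83


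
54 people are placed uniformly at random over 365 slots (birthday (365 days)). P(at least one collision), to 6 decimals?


P(all different) = prod((365-i)/365 for i=0..53) = 0.016123
P(at least one match) = 1 - 0.016123 = 0.983877

0.983877


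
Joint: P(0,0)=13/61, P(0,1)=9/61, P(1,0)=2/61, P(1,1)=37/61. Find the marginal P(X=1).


P(X=1) = P(1,0)+P(1,1) = 2/61 + 37/61 = 39/61

39/61


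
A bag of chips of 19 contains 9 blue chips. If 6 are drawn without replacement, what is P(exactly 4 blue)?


P(X=4) = C(9,4)*C(10,2) / C(19,6)
= 126*45 / 27132
= 5670/27132 = 135/646

135/646
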